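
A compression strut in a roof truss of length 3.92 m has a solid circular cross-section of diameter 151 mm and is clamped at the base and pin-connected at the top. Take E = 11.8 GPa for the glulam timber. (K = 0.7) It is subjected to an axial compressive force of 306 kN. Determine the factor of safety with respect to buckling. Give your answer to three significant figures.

I = πd⁴/64 = π×151⁴/64 = 2.552×10^7 mm⁴
I = 2.552×10^7 mm⁴ = 2.552×10^-5 m⁴
Effective length L_e = K·L = 0.7 × 3.92 = 2.744 m
P_cr = π²EI / L_e² = π² × 11.8×10⁹ × 2.552×10^-5 / 2.744² = 3.947×10^5 N
Factor of safety n = P_cr / P = 394.72 / 306 = 1.29

n ≈ 1.29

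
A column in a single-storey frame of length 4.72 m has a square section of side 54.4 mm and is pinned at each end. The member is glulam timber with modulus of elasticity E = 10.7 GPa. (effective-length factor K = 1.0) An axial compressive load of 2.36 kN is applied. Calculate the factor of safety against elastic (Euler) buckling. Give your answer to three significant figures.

n ≈ 1.47

I = a⁴/12 = 54.4⁴/12 = 7.298×10^5 mm⁴
I = 7.298×10^5 mm⁴ = 7.298×10^-7 m⁴
Effective length L_e = K·L = 1 × 4.72 = 4.720 m
P_cr = π²EI / L_e² = π² × 10.7×10⁹ × 7.298×10^-7 / 4.720² = 3.460×10^3 N
Factor of safety n = P_cr / P = 3.4595 / 2.36 = 1.47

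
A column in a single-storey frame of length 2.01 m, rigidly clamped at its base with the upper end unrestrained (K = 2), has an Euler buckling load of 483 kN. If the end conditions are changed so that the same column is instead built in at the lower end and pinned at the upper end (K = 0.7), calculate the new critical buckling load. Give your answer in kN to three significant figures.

P_cr ∝ 1/K², so P_cr,new = P_cr,old × (K_old/K_new)² = 483 × (2/0.7)²
= 483 × 8.163 = 3940 kN

P_cr ≈ 3940 kN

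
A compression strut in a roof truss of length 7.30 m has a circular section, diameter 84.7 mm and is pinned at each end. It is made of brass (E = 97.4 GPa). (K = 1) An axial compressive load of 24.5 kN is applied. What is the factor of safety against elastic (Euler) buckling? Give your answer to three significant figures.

I = πd⁴/64 = π×84.7⁴/64 = 2.526×10^6 mm⁴
I = 2.526×10^6 mm⁴ = 2.526×10^-6 m⁴
Effective length L_e = K·L = 1 × 7.30 = 7.300 m
P_cr = π²EI / L_e² = π² × 97.4×10⁹ × 2.526×10^-6 / 7.300² = 4.557×10^4 N
Factor of safety n = P_cr / P = 45.574 / 24.5 = 1.86

n ≈ 1.86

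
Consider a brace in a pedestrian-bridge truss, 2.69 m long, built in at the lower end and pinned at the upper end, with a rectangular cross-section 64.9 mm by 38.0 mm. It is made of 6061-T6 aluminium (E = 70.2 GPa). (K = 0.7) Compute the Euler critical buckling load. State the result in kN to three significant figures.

Buckling occurs about the weak axis: I_min = h·b³/12 with b = 38.0 mm (the shorter side).
I_min = 64.9×38.0³/12 = 2.968×10^5 mm⁴
I = 2.968×10^5 mm⁴ = 2.968×10^-7 m⁴
Effective length L_e = K·L = 0.7 × 2.69 = 1.883 m
P_cr = π²EI / L_e² = π² × 70.2×10⁹ × 2.968×10^-7 / 1.883² = 5.799×10^4 N

P_cr ≈ 58.0 kN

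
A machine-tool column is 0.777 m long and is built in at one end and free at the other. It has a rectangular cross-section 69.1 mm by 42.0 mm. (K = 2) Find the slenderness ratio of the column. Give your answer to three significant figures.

Buckling occurs about the weak axis: I_min = h·b³/12 with b = 42.0 mm (the shorter side).
I_min = 69.1×42.0³/12 = 4.266×10^5 mm⁴
A = 2.902×10^3 mm²;  r_min = √(I/A) = √(4.266×10^5/2.902×10^3) = 12.12 mm
L_e = K·L = 2 × 0.777 m = 1.554 m = 1554.0 mm
λ = L_e / r_min = 1554.0 / 12.12 = 128

λ ≈ 128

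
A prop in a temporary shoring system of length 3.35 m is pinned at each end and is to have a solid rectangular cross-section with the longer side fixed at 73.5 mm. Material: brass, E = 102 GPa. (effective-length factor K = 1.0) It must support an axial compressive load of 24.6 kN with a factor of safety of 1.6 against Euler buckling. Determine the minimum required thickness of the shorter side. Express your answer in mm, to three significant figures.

b ≈ 41.5 mm

Required P_cr = n·P = 1.6 × 24.6 = 39.36 kN
L_e = K·L = 1 × 3.35 = 3.350 m
Required I = P_cr·L_e²/(π²E) = 3.936×10^4 × 3.350² / (π² × 1.02×10^11) = 4.388×10^-7 m⁴
I_req = 4.388×10^5 mm⁴
Rectangle, weak axis: I_min = h·b³/12 with h = 73.5 mm fixed  ⇒  b = (12I/h)^(1/3) = 41.5 mm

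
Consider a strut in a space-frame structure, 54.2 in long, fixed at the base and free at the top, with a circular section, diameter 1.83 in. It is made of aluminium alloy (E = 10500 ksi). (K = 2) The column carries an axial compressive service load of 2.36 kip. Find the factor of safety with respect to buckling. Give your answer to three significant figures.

n ≈ 2.06

I = πd⁴/64 = π×1.83⁴/64 = 0.5505 in⁴
Effective length L_e = K·L = 2 × 54.2 = 108.4 in
P_cr = π²EI / L_e² = π² × 10500×10³ × 0.5505 / 108.4² = 4.855×10^3 lb
Factor of safety n = P_cr / P = 4.8552 / 2.36 = 2.06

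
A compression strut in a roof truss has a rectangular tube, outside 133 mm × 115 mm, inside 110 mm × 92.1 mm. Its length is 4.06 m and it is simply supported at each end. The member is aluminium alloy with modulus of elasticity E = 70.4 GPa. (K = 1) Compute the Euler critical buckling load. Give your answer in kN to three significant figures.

P_cr ≈ 409 kN

Weak-axis I_min = (h_o·b_o³ − h_i·b_i³)/12 with b_o = 115, b_i = 92.10 mm (shorter outer/inner sides).
I_min = (133×115³ − 110.0×92.10³)/12 = 9.695×10^6 mm⁴
I = 9.695×10^6 mm⁴ = 9.695×10^-6 m⁴
Effective length L_e = K·L = 1 × 4.06 = 4.060 m
P_cr = π²EI / L_e² = π² × 70.4×10⁹ × 9.695×10^-6 / 4.060² = 4.087×10^5 N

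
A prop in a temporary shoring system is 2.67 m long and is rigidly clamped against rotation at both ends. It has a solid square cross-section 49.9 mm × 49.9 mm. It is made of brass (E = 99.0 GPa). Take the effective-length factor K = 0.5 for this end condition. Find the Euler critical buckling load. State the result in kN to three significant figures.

I = a⁴/12 = 49.9⁴/12 = 5.167×10^5 mm⁴
I = 5.167×10^5 mm⁴ = 5.167×10^-7 m⁴
Effective length L_e = K·L = 0.5 × 2.67 = 1.335 m
P_cr = π²EI / L_e² = π² × 99.0×10⁹ × 5.167×10^-7 / 1.335² = 2.833×10^5 N

P_cr ≈ 283 kN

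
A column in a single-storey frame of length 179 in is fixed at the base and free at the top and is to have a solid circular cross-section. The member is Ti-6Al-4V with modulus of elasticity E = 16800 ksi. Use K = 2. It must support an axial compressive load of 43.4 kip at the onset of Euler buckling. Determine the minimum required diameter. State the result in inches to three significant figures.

d ≈ 5.11 in

L_e = K·L = 2 × 179 = 358.0 in
Required I = P_cr·L_e²/(π²E) = 4.340×10^4 × 358.0² / (π² × 1.68×10^7) = 33.55 in⁴
Solid circle: I = πd⁴/64  ⇒  d = (64I/π)^(1/4) = (64×33.55/π)^(1/4) = 5.11 in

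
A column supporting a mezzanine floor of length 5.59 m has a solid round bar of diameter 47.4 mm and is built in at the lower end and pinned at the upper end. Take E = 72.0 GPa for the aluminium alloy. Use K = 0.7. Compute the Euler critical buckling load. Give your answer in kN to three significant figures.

I = πd⁴/64 = π×47.4⁴/64 = 2.478×10^5 mm⁴
I = 2.478×10^5 mm⁴ = 2.478×10^-7 m⁴
Effective length L_e = K·L = 0.7 × 5.59 = 3.913 m
P_cr = π²EI / L_e² = π² × 72.0×10⁹ × 2.478×10^-7 / 3.913² = 1.150×10^4 N

P_cr ≈ 11.5 kN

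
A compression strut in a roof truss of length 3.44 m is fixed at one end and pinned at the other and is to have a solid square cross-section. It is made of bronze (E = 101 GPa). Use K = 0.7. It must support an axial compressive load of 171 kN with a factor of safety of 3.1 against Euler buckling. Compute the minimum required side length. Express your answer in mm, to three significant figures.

a ≈ 78.0 mm

Required P_cr = n·P = 3.1 × 171 = 530.1 kN
L_e = K·L = 0.7 × 3.44 = 2.408 m
Required I = P_cr·L_e²/(π²E) = 5.301×10^5 × 2.408² / (π² × 1.01×10^11) = 3.084×10^-6 m⁴
I_req = 3.084×10^6 mm⁴
Solid square: I = a⁴/12  ⇒  a = (12I)^(1/4) = (12×3.084×10^6)^(1/4) = 78.0 mm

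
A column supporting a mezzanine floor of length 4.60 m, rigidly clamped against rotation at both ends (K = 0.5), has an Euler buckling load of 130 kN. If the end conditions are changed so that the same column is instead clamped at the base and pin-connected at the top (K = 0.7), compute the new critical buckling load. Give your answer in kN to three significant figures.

P_cr ∝ 1/K², so P_cr,new = P_cr,old × (K_old/K_new)² = 130 × (0.5/0.7)²
= 130 × 0.5102 = 66.3 kN

P_cr ≈ 66.3 kN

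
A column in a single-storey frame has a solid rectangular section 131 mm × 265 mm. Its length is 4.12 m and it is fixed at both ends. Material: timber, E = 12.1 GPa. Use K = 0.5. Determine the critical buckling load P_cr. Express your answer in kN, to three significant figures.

P_cr ≈ 1400 kN

Buckling occurs about the weak axis: I_min = h·b³/12 with b = 131 mm (the shorter side).
I_min = 265×131³/12 = 4.965×10^7 mm⁴
I = 4.965×10^7 mm⁴ = 4.965×10^-5 m⁴
Effective length L_e = K·L = 0.5 × 4.12 = 2.060 m
P_cr = π²EI / L_e² = π² × 12.1×10⁹ × 4.965×10^-5 / 2.060² = 1.397×10^6 N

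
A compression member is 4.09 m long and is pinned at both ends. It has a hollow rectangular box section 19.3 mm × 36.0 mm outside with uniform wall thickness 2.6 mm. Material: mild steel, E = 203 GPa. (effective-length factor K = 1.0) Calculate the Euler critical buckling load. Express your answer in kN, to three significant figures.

Inner dimensions: h_i = 36.0 − 2×2.6 = 30.80 mm, b_i = 19.3 − 2×2.6 = 14.10 mm
Weak-axis I_min = (h_o·b_o³ − h_i·b_i³)/12 with b_o = 19.3, b_i = 14.10 mm (shorter outer/inner sides).
I_min = (36.0×19.3³ − 30.80×14.10³)/12 = 1.437×10^4 mm⁴
I = 1.437×10^4 mm⁴ = 1.437×10^-8 m⁴
Effective length L_e = K·L = 1 × 4.09 = 4.090 m
P_cr = π²EI / L_e² = π² × 203×10⁹ × 1.437×10^-8 / 4.090² = 1.721×10^3 N

P_cr ≈ 1.72 kN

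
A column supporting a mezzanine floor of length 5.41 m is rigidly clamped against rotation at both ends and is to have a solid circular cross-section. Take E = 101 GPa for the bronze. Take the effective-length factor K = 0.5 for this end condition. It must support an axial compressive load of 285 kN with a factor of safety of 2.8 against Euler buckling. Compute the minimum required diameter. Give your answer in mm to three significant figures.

d ≈ 105 mm

Required P_cr = n·P = 2.8 × 285 = 798.0 kN
L_e = K·L = 0.5 × 5.41 = 2.705 m
Required I = P_cr·L_e²/(π²E) = 7.980×10^5 × 2.705² / (π² × 1.01×10^11) = 5.858×10^-6 m⁴
I_req = 5.858×10^6 mm⁴
Solid circle: I = πd⁴/64  ⇒  d = (64I/π)^(1/4) = (64×5.858×10^6/π)^(1/4) = 105 mm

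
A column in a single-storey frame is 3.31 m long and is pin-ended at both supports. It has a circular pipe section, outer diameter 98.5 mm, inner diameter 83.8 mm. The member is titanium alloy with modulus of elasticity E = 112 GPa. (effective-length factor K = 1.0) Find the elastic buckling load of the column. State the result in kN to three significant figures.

d_o = 98.5 mm, d_i = 83.8 mm
I = π(d_o⁴ − d_i⁴)/64 = π(98.5⁴ − 83.80⁴)/64 = 2.200×10^6 mm⁴
I = 2.200×10^6 mm⁴ = 2.200×10^-6 m⁴
Effective length L_e = K·L = 1 × 3.31 = 3.310 m
P_cr = π²EI / L_e² = π² × 112×10⁹ × 2.200×10^-6 / 3.310² = 2.220×10^5 N

P_cr ≈ 222 kN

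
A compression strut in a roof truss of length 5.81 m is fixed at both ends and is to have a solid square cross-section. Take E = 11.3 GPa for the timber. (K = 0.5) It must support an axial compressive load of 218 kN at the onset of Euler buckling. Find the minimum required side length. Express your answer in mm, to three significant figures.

a ≈ 119 mm

L_e = K·L = 0.5 × 5.81 = 2.905 m
Required I = P_cr·L_e²/(π²E) = 2.180×10^5 × 2.905² / (π² × 1.13×10^10) = 1.650×10^-5 m⁴
I_req = 1.650×10^7 mm⁴
Solid square: I = a⁴/12  ⇒  a = (12I)^(1/4) = (12×1.650×10^7)^(1/4) = 119 mm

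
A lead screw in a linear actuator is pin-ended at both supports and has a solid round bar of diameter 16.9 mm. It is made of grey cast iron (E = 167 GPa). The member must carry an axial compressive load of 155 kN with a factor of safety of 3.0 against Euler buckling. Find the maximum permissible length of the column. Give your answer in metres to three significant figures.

L_max ≈ 0.119 m

I = πd⁴/64 = π×16.9⁴/64 = 4.004×10^3 mm⁴
I = 4.004×10^-9 m⁴
Required critical load P_cr = n·P = 3.0 × 155 = 465.0 kN = 4.650×10^5 N
From P_cr = π²EI/(K·L)²:  L = (1/K)·√(π²EI/P_cr) = (1/1)·√(π²×1.67×10^11×4.004×10^-9/4.650×10^5)
L = 0.119 m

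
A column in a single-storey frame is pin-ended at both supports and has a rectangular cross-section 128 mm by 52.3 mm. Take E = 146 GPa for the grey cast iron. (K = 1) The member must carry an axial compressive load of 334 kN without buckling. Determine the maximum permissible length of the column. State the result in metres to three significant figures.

Buckling occurs about the weak axis: I_min = h·b³/12 with b = 52.3 mm (the shorter side).
I_min = 128×52.3³/12 = 1.526×10^6 mm⁴
I = 1.526×10^-6 m⁴
At the buckling limit P_cr = P = 3.340×10^5 N
From P_cr = π²EI/(K·L)²:  L = (1/K)·√(π²EI/P_cr) = (1/1)·√(π²×1.46×10^11×1.526×10^-6/3.340×10^5)
L = 2.57 m

L_max ≈ 2.57 m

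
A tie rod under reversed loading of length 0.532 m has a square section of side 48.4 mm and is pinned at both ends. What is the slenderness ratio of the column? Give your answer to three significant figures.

For a square r = a/√12 = 48.4/√12 = 13.97 mm
L_e = K·L = 1 × 0.532 m = 0.5320 m = 532.00 mm
λ = L_e / r_min = 532.00 / 13.97 = 38.1

λ ≈ 38.1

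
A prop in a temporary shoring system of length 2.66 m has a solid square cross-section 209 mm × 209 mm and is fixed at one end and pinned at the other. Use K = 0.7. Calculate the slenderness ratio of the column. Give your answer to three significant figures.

For a square r = a/√12 = 209/√12 = 60.33 mm
L_e = K·L = 0.7 × 2.66 m = 1.862 m = 1862.0 mm
λ = L_e / r_min = 1862.0 / 60.33 = 30.9

λ ≈ 30.9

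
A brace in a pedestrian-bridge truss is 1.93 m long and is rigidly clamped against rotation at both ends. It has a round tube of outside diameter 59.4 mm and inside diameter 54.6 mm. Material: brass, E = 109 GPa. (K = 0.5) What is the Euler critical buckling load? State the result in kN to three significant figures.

P_cr ≈ 202 kN

d_o = 59.4 mm, d_i = 54.6 mm
I = π(d_o⁴ − d_i⁴)/64 = π(59.4⁴ − 54.60⁴)/64 = 1.748×10^5 mm⁴
I = 1.748×10^5 mm⁴ = 1.748×10^-7 m⁴
Effective length L_e = K·L = 0.5 × 1.93 = 0.9650 m
P_cr = π²EI / L_e² = π² × 109×10⁹ × 1.748×10^-7 / 0.9650² = 2.020×10^5 N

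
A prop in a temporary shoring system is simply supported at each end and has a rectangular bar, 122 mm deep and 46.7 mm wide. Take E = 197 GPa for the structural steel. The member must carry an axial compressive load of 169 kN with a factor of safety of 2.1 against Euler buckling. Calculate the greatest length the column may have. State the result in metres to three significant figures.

L_max ≈ 2.38 m

Buckling occurs about the weak axis: I_min = h·b³/12 with b = 46.7 mm (the shorter side).
I_min = 122×46.7³/12 = 1.035×10^6 mm⁴
I = 1.035×10^-6 m⁴
Required critical load P_cr = n·P = 2.1 × 169 = 354.9 kN = 3.549×10^5 N
From P_cr = π²EI/(K·L)²:  L = (1/K)·√(π²EI/P_cr) = (1/1)·√(π²×1.97×10^11×1.035×10^-6/3.549×10^5)
L = 2.38 m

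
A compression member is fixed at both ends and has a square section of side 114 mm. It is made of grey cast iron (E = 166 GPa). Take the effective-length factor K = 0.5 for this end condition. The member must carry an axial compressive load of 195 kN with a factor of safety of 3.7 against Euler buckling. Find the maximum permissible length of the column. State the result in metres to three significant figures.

L_max ≈ 11.3 m

I = a⁴/12 = 114⁴/12 = 1.407×10^7 mm⁴
I = 1.407×10^-5 m⁴
Required critical load P_cr = n·P = 3.7 × 195 = 721.5 kN = 7.215×10^5 N
From P_cr = π²EI/(K·L)²:  L = (1/K)·√(π²EI/P_cr) = (1/0.5)·√(π²×1.66×10^11×1.407×10^-5/7.215×10^5)
L = 11.3 m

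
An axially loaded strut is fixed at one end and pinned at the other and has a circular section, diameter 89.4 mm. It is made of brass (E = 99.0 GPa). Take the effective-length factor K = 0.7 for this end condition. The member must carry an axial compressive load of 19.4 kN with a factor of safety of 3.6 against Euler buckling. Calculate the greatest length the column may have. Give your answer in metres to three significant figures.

L_max ≈ 9.46 m

I = πd⁴/64 = π×89.4⁴/64 = 3.136×10^6 mm⁴
I = 3.136×10^-6 m⁴
Required critical load P_cr = n·P = 3.6 × 19.4 = 69.84 kN = 6.984×10^4 N
From P_cr = π²EI/(K·L)²:  L = (1/K)·√(π²EI/P_cr) = (1/0.7)·√(π²×9.90×10^10×3.136×10^-6/6.984×10^4)
L = 9.46 m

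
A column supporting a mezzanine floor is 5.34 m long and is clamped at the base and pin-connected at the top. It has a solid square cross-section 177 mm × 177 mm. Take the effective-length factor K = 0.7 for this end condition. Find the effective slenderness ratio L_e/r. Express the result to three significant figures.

I = a⁴/12 = 177⁴/12 = 8.179×10^7 mm⁴
A = 3.133×10^4 mm²;  r_min = √(I/A) = √(8.179×10^7/3.133×10^4) = 51.10 mm
L_e = K·L = 0.7 × 5.34 m = 3.738 m = 3738.0 mm
λ = L_e / r_min = 3738.0 / 51.10 = 73.2

λ ≈ 73.2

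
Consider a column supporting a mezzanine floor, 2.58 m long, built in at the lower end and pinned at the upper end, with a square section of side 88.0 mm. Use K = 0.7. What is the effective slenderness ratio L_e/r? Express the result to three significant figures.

λ ≈ 71.1

For a square r = a/√12 = 88.0/√12 = 25.40 mm
L_e = K·L = 0.7 × 2.58 m = 1.806 m = 1806.0 mm
λ = L_e / r_min = 1806.0 / 25.40 = 71.1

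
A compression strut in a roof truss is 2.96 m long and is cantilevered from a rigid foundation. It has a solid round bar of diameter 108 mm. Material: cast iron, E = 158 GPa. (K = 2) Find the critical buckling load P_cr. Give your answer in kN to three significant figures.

I = πd⁴/64 = π×108⁴/64 = 6.678×10^6 mm⁴
I = 6.678×10^6 mm⁴ = 6.678×10^-6 m⁴
Effective length L_e = K·L = 2 × 2.96 = 5.920 m
P_cr = π²EI / L_e² = π² × 158×10⁹ × 6.678×10^-6 / 5.920² = 2.972×10^5 N

P_cr ≈ 297 kN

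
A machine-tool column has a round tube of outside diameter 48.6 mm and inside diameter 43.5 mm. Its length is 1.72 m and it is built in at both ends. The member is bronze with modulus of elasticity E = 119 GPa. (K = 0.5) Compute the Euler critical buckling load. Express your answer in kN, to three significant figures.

d_o = 48.6 mm, d_i = 43.5 mm
I = π(d_o⁴ − d_i⁴)/64 = π(48.6⁴ − 43.50⁴)/64 = 9.809×10^4 mm⁴
I = 9.809×10^4 mm⁴ = 9.809×10^-8 m⁴
Effective length L_e = K·L = 0.5 × 1.72 = 0.8600 m
P_cr = π²EI / L_e² = π² × 119×10⁹ × 9.809×10^-8 / 0.8600² = 1.558×10^5 N

P_cr ≈ 156 kN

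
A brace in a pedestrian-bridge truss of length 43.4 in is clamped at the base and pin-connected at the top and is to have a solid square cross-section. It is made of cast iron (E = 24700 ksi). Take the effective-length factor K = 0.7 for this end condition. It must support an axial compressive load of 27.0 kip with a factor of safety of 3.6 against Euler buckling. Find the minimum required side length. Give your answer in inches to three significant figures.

Required P_cr = n·P = 3.6 × 27.0 = 97.20 kip
L_e = K·L = 0.7 × 43.4 = 30.38 in
Required I = P_cr·L_e²/(π²E) = 9.720×10^4 × 30.38² / (π² × 2.47×10^7) = 0.3680 in⁴
Solid square: I = a⁴/12  ⇒  a = (12I)^(1/4) = (12×0.3680)^(1/4) = 1.45 in

a ≈ 1.45 in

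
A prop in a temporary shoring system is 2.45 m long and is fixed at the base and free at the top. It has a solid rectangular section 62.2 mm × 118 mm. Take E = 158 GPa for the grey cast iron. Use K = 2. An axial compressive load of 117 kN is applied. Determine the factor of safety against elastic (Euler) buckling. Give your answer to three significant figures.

n ≈ 1.31

Buckling occurs about the weak axis: I_min = h·b³/12 with b = 62.2 mm (the shorter side).
I_min = 118×62.2³/12 = 2.366×10^6 mm⁴
I = 2.366×10^6 mm⁴ = 2.366×10^-6 m⁴
Effective length L_e = K·L = 2 × 2.45 = 4.900 m
P_cr = π²EI / L_e² = π² × 158×10⁹ × 2.366×10^-6 / 4.900² = 1.537×10^5 N
Factor of safety n = P_cr / P = 153.69 / 117 = 1.31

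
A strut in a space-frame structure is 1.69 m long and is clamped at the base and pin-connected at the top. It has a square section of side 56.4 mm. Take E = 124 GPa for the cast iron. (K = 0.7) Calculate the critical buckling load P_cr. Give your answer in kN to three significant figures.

P_cr ≈ 737 kN

I = a⁴/12 = 56.4⁴/12 = 8.432×10^5 mm⁴
I = 8.432×10^5 mm⁴ = 8.432×10^-7 m⁴
Effective length L_e = K·L = 0.7 × 1.69 = 1.183 m
P_cr = π²EI / L_e² = π² × 124×10⁹ × 8.432×10^-7 / 1.183² = 7.374×10^5 N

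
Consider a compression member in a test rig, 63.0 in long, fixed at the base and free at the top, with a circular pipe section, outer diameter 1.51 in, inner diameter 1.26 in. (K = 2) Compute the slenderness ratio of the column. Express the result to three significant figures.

d_o = 1.51 in, d_i = 1.26 in
I = π(d_o⁴ − d_i⁴)/64 = π(1.51⁴ − 1.260⁴)/64 = 0.1315 in⁴
A = 0.5439 in²;  r_min = √(I/A) = √(0.1315/0.5439) = 0.4917 in
L_e = K·L = 2 × 63.0 = 126.0 in
λ = L_e / r_min = 126.00 / 0.4917 = 256

λ ≈ 256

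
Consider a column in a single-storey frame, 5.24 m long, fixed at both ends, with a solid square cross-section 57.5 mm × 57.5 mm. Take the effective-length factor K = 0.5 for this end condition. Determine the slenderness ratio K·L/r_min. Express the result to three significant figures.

λ ≈ 158

For a square r = a/√12 = 57.5/√12 = 16.60 mm
L_e = K·L = 0.5 × 5.24 m = 2.620 m = 2620.0 mm
λ = L_e / r_min = 2620.0 / 16.60 = 158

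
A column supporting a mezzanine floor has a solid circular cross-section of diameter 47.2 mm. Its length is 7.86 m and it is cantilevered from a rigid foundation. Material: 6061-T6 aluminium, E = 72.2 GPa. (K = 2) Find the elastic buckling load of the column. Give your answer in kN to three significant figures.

I = πd⁴/64 = π×47.2⁴/64 = 2.436×10^5 mm⁴
I = 2.436×10^5 mm⁴ = 2.436×10^-7 m⁴
Effective length L_e = K·L = 2 × 7.86 = 15.72 m
P_cr = π²EI / L_e² = π² × 72.2×10⁹ × 2.436×10^-7 / 15.72² = 702.5 N

P_cr ≈ 0.703 kN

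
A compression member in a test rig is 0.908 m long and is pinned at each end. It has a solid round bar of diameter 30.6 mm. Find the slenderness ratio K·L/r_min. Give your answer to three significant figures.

I = πd⁴/64 = π×30.6⁴/64 = 4.304×10^4 mm⁴
A = 735.4 mm²;  r_min = √(I/A) = √(4.304×10^4/735.4) = 7.650 mm
L_e = K·L = 1 × 0.908 m = 0.9080 m = 908.00 mm
λ = L_e / r_min = 908.00 / 7.650 = 119

λ ≈ 119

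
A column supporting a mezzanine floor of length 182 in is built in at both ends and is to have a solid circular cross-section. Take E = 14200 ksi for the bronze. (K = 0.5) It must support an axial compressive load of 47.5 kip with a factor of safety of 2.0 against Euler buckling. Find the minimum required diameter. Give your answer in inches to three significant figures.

Required P_cr = n·P = 2.0 × 47.5 = 95.00 kip
L_e = K·L = 0.5 × 182 = 91.00 in
Required I = P_cr·L_e²/(π²E) = 9.500×10^4 × 91.00² / (π² × 1.42×10^7) = 5.613 in⁴
Solid circle: I = πd⁴/64  ⇒  d = (64I/π)^(1/4) = (64×5.613/π)^(1/4) = 3.27 in

d ≈ 3.27 in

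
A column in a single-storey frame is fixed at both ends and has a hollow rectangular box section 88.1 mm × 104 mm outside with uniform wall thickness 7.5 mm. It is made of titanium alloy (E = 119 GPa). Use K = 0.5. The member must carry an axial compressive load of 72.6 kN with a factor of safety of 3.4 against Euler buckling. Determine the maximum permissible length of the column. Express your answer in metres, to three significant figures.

Inner dimensions: h_i = 104 − 2×7.5 = 89.00 mm, b_i = 88.1 − 2×7.5 = 73.10 mm
Weak-axis I_min = (h_o·b_o³ − h_i·b_i³)/12 with b_o = 88.1, b_i = 73.10 mm (shorter outer/inner sides).
I_min = (104×88.1³ − 89.00×73.10³)/12 = 3.029×10^6 mm⁴
I = 3.029×10^-6 m⁴
Required critical load P_cr = n·P = 3.4 × 72.6 = 246.8 kN = 2.468×10^5 N
From P_cr = π²EI/(K·L)²:  L = (1/K)·√(π²EI/P_cr) = (1/0.5)·√(π²×1.19×10^11×3.029×10^-6/2.468×10^5)
L = 7.59 m

L_max ≈ 7.59 m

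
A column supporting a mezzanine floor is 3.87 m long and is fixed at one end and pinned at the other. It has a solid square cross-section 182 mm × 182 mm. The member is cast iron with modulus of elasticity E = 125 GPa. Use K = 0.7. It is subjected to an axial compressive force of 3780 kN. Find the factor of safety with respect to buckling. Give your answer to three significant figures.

n ≈ 4.07

I = a⁴/12 = 182⁴/12 = 9.143×10^7 mm⁴
I = 9.143×10^7 mm⁴ = 9.143×10^-5 m⁴
Effective length L_e = K·L = 0.7 × 3.87 = 2.709 m
P_cr = π²EI / L_e² = π² × 125×10⁹ × 9.143×10^-5 / 2.709² = 1.537×10^7 N
Factor of safety n = P_cr / P = 15371 / 3780 = 4.07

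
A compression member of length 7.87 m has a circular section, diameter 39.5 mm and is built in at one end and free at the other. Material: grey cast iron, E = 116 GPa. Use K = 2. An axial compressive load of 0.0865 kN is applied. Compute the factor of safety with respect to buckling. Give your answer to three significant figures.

I = πd⁴/64 = π×39.5⁴/64 = 1.195×10^5 mm⁴
I = 1.195×10^5 mm⁴ = 1.195×10^-7 m⁴
Effective length L_e = K·L = 2 × 7.87 = 15.74 m
P_cr = π²EI / L_e² = π² × 116×10⁹ × 1.195×10^-7 / 15.74² = 552.2 N
Factor of safety n = P_cr / P = 0.55221 / 0.0865 = 6.38

n ≈ 6.38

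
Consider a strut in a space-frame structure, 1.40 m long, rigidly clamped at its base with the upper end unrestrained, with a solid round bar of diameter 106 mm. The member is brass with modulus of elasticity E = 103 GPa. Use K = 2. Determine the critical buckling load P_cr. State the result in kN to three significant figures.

P_cr ≈ 804 kN

I = πd⁴/64 = π×106⁴/64 = 6.197×10^6 mm⁴
I = 6.197×10^6 mm⁴ = 6.197×10^-6 m⁴
Effective length L_e = K·L = 2 × 1.40 = 2.800 m
P_cr = π²EI / L_e² = π² × 103×10⁹ × 6.197×10^-6 / 2.800² = 8.036×10^5 N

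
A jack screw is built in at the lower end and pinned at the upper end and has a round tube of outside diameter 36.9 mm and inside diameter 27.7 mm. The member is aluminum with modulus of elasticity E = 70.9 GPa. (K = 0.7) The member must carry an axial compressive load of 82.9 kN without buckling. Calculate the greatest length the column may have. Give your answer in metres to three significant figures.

L_max ≈ 1.03 m

d_o = 36.9 mm, d_i = 27.7 mm
I = π(d_o⁴ − d_i⁴)/64 = π(36.9⁴ − 27.70⁴)/64 = 6.211×10^4 mm⁴
I = 6.211×10^-8 m⁴
At the buckling limit P_cr = P = 8.290×10^4 N
From P_cr = π²EI/(K·L)²:  L = (1/K)·√(π²EI/P_cr) = (1/0.7)·√(π²×7.09×10^10×6.211×10^-8/8.290×10^4)
L = 1.03 m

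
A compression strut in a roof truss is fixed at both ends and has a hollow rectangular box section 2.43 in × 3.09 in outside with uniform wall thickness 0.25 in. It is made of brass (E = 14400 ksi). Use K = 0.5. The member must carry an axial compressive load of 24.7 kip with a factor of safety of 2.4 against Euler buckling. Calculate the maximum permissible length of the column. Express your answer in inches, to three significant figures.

L_max ≈ 143 in

Inner dimensions: h_i = 3.09 − 2×0.25 = 2.590 in, b_i = 2.43 − 2×0.25 = 1.930 in
Weak-axis I_min = (h_o·b_o³ − h_i·b_i³)/12 with b_o = 2.43, b_i = 1.930 in (shorter outer/inner sides).
I_min = (3.09×2.43³ − 2.590×1.930³)/12 = 2.143 in⁴
Required critical load P_cr = n·P = 2.4 × 24.7 = 59.28 kip = 5.928×10^4 lb
From P_cr = π²EI/(K·L)²:  L = (1/K)·√(π²EI/P_cr) = (1/0.5)·√(π²×1.44×10^7×2.143/5.928×10^4)
L = 143 in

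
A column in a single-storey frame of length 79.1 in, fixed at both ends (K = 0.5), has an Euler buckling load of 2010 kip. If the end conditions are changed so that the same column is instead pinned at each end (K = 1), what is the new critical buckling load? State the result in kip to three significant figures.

P_cr ∝ 1/K², so P_cr,new = P_cr,old × (K_old/K_new)² = 2010 × (0.5/1)²
= 2010 × 0.2500 = 502 kip

P_cr ≈ 502 kip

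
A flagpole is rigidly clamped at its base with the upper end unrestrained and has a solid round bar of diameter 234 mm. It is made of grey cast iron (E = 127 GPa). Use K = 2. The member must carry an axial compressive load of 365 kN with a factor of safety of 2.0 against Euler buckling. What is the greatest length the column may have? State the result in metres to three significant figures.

I = πd⁴/64 = π×234⁴/64 = 1.472×10^8 mm⁴
I = 1.472×10^-4 m⁴
Required critical load P_cr = n·P = 2.0 × 365 = 730.0 kN = 7.300×10^5 N
From P_cr = π²EI/(K·L)²:  L = (1/K)·√(π²EI/P_cr) = (1/2)·√(π²×1.27×10^11×1.472×10^-4/7.300×10^5)
L = 7.95 m

L_max ≈ 7.95 m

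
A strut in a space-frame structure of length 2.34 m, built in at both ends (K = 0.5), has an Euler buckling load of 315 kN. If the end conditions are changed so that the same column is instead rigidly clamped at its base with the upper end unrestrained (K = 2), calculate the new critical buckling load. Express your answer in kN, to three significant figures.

P_cr ≈ 19.7 kN

P_cr ∝ 1/K², so P_cr,new = P_cr,old × (K_old/K_new)² = 315 × (0.5/2)²
= 315 × 0.06250 = 19.7 kN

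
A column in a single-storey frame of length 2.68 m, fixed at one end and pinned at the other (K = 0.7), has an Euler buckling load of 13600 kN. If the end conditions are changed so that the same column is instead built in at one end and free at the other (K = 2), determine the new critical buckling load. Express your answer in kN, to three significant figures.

P_cr ≈ 1670 kN

P_cr ∝ 1/K², so P_cr,new = P_cr,old × (K_old/K_new)² = 13600 × (0.7/2)²
= 13600 × 0.1225 = 1670 kN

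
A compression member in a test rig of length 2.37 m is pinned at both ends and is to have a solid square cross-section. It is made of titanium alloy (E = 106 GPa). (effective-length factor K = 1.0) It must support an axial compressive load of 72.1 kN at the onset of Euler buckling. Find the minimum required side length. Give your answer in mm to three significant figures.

a ≈ 46.4 mm

L_e = K·L = 1 × 2.37 = 2.370 m
Required I = P_cr·L_e²/(π²E) = 7.210×10^4 × 2.370² / (π² × 1.06×10^11) = 3.871×10^-7 m⁴
I_req = 3.871×10^5 mm⁴
Solid square: I = a⁴/12  ⇒  a = (12I)^(1/4) = (12×3.871×10^5)^(1/4) = 46.4 mm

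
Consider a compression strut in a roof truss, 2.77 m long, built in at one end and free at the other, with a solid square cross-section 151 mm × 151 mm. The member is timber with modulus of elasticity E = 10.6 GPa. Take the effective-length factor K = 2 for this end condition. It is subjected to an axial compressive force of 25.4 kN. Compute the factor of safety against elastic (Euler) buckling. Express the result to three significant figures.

n ≈ 5.81

I = a⁴/12 = 151⁴/12 = 4.332×10^7 mm⁴
I = 4.332×10^7 mm⁴ = 4.332×10^-5 m⁴
Effective length L_e = K·L = 2 × 2.77 = 5.540 m
P_cr = π²EI / L_e² = π² × 10.6×10⁹ × 4.332×10^-5 / 5.540² = 1.477×10^5 N
Factor of safety n = P_cr / P = 147.68 / 25.4 = 5.81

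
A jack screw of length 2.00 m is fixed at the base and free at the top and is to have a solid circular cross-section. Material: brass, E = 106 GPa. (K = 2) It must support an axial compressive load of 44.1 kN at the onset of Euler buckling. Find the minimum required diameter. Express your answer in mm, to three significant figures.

L_e = K·L = 2 × 2.00 = 4.000 m
Required I = P_cr·L_e²/(π²E) = 4.410×10^4 × 4.000² / (π² × 1.06×10^11) = 6.745×10^-7 m⁴
I_req = 6.745×10^5 mm⁴
Solid circle: I = πd⁴/64  ⇒  d = (64I/π)^(1/4) = (64×6.745×10^5/π)^(1/4) = 60.9 mm

d ≈ 60.9 mm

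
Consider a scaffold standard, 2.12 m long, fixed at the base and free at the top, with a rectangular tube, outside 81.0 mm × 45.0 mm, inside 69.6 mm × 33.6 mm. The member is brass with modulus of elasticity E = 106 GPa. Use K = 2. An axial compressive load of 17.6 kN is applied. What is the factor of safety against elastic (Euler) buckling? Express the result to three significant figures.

Weak-axis I_min = (h_o·b_o³ − h_i·b_i³)/12 with b_o = 45.0, b_i = 33.60 mm (shorter outer/inner sides).
I_min = (81.0×45.0³ − 69.60×33.60³)/12 = 3.951×10^5 mm⁴
I = 3.951×10^5 mm⁴ = 3.951×10^-7 m⁴
Effective length L_e = K·L = 2 × 2.12 = 4.240 m
P_cr = π²EI / L_e² = π² × 106×10⁹ × 3.951×10^-7 / 4.240² = 2.299×10^4 N
Factor of safety n = P_cr / P = 22.991 / 17.6 = 1.31

n ≈ 1.31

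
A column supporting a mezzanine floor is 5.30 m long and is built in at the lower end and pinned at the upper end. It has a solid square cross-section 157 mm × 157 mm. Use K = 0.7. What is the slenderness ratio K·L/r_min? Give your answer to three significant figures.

I = a⁴/12 = 157⁴/12 = 5.063×10^7 mm⁴
A = 2.465×10^4 mm²;  r_min = √(I/A) = √(5.063×10^7/2.465×10^4) = 45.32 mm
L_e = K·L = 0.7 × 5.30 m = 3.710 m = 3710.0 mm
λ = L_e / r_min = 3710.0 / 45.32 = 81.9

λ ≈ 81.9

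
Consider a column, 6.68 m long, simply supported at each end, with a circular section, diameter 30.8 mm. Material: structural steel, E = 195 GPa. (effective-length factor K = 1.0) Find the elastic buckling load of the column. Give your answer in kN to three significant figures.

P_cr ≈ 1.91 kN

I = πd⁴/64 = π×30.8⁴/64 = 4.417×10^4 mm⁴
I = 4.417×10^4 mm⁴ = 4.417×10^-8 m⁴
Effective length L_e = K·L = 1 × 6.68 = 6.680 m
P_cr = π²EI / L_e² = π² × 195×10⁹ × 4.417×10^-8 / 6.680² = 1.905×10^3 N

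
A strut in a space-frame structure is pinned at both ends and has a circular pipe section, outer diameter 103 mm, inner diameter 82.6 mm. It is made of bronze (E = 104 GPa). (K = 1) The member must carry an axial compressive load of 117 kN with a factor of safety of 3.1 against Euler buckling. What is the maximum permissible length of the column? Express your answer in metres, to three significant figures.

d_o = 103 mm, d_i = 82.6 mm
I = π(d_o⁴ − d_i⁴)/64 = π(103⁴ − 82.60⁴)/64 = 3.240×10^6 mm⁴
I = 3.240×10^-6 m⁴
Required critical load P_cr = n·P = 3.1 × 117 = 362.7 kN = 3.627×10^5 N
From P_cr = π²EI/(K·L)²:  L = (1/K)·√(π²EI/P_cr) = (1/1)·√(π²×1.04×10^11×3.240×10^-6/3.627×10^5)
L = 3.03 m

L_max ≈ 3.03 m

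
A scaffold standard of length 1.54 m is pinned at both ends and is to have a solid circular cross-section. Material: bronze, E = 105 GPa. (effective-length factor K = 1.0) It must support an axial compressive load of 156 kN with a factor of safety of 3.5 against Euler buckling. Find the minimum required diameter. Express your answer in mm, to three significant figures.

Required P_cr = n·P = 3.5 × 156 = 546.0 kN
L_e = K·L = 1 × 1.54 = 1.540 m
Required I = P_cr·L_e²/(π²E) = 5.460×10^5 × 1.540² / (π² × 1.05×10^11) = 1.250×10^-6 m⁴
I_req = 1.250×10^6 mm⁴
Solid circle: I = πd⁴/64  ⇒  d = (64I/π)^(1/4) = (64×1.250×10^6/π)^(1/4) = 71.0 mm

d ≈ 71.0 mm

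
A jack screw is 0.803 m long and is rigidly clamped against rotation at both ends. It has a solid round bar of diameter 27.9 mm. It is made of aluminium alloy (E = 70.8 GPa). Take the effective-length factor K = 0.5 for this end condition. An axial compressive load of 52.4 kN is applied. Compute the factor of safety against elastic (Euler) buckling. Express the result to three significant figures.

n ≈ 2.46

I = πd⁴/64 = π×27.9⁴/64 = 2.974×10^4 mm⁴
I = 2.974×10^4 mm⁴ = 2.974×10^-8 m⁴
Effective length L_e = K·L = 0.5 × 0.803 = 0.4015 m
P_cr = π²EI / L_e² = π² × 70.8×10⁹ × 2.974×10^-8 / 0.4015² = 1.289×10^5 N
Factor of safety n = P_cr / P = 128.93 / 52.4 = 2.46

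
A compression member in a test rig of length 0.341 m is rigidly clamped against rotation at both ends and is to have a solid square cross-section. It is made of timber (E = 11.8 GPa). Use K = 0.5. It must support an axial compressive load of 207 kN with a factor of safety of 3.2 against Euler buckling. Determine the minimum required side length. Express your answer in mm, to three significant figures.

a ≈ 37.5 mm

Required P_cr = n·P = 3.2 × 207 = 662.4 kN
L_e = K·L = 0.5 × 0.341 = 0.1705 m
Required I = P_cr·L_e²/(π²E) = 6.624×10^5 × 0.1705² / (π² × 1.18×10^10) = 1.653×10^-7 m⁴
I_req = 1.653×10^5 mm⁴
Solid square: I = a⁴/12  ⇒  a = (12I)^(1/4) = (12×1.653×10^5)^(1/4) = 37.5 mm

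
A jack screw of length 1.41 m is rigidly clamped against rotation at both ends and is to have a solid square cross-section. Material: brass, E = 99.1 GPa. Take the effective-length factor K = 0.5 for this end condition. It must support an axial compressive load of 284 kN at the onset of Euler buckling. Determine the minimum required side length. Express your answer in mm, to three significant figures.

a ≈ 36.3 mm

L_e = K·L = 0.5 × 1.41 = 0.7050 m
Required I = P_cr·L_e²/(π²E) = 2.840×10^5 × 0.7050² / (π² × 9.91×10^10) = 1.443×10^-7 m⁴
I_req = 1.443×10^5 mm⁴
Solid square: I = a⁴/12  ⇒  a = (12I)^(1/4) = (12×1.443×10^5)^(1/4) = 36.3 mm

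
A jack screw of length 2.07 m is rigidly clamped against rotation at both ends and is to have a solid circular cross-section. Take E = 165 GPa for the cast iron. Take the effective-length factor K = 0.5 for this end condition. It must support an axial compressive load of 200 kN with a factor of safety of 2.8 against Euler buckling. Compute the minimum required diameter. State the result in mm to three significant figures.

Required P_cr = n·P = 2.8 × 200 = 560.0 kN
L_e = K·L = 0.5 × 2.07 = 1.035 m
Required I = P_cr·L_e²/(π²E) = 5.600×10^5 × 1.035² / (π² × 1.65×10^11) = 3.684×10^-7 m⁴
I_req = 3.684×10^5 mm⁴
Solid circle: I = πd⁴/64  ⇒  d = (64I/π)^(1/4) = (64×3.684×10^5/π)^(1/4) = 52.3 mm

d ≈ 52.3 mm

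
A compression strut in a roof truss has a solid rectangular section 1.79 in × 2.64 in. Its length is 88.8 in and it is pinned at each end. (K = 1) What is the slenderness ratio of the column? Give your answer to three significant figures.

λ ≈ 172

For a rectangle r_min = b/√12 = 1.79/√12 = 0.5167 in
L_e = K·L = 1 × 88.8 = 88.80 in
λ = L_e / r_min = 88.800 / 0.5167 = 172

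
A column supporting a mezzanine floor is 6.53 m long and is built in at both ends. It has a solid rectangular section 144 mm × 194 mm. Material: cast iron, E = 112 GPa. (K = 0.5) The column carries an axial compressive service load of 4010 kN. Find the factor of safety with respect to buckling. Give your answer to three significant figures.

n ≈ 1.25

Buckling occurs about the weak axis: I_min = h·b³/12 with b = 144 mm (the shorter side).
I_min = 194×144³/12 = 4.827×10^7 mm⁴
I = 4.827×10^7 mm⁴ = 4.827×10^-5 m⁴
Effective length L_e = K·L = 0.5 × 6.53 = 3.265 m
P_cr = π²EI / L_e² = π² × 112×10⁹ × 4.827×10^-5 / 3.265² = 5.006×10^6 N
Factor of safety n = P_cr / P = 5005.6 / 4010 = 1.25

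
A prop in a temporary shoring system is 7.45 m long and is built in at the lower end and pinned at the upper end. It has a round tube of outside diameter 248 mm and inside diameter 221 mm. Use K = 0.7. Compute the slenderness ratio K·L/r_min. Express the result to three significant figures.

d_o = 248 mm, d_i = 221 mm
I = π(d_o⁴ − d_i⁴)/64 = π(248⁴ − 221.0⁴)/64 = 6.859×10^7 mm⁴
A = 9.945×10^3 mm²;  r_min = √(I/A) = √(6.859×10^7/9.945×10^3) = 83.05 mm
L_e = K·L = 0.7 × 7.45 m = 5.215 m = 5215.0 mm
λ = L_e / r_min = 5215.0 / 83.05 = 62.8

λ ≈ 62.8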